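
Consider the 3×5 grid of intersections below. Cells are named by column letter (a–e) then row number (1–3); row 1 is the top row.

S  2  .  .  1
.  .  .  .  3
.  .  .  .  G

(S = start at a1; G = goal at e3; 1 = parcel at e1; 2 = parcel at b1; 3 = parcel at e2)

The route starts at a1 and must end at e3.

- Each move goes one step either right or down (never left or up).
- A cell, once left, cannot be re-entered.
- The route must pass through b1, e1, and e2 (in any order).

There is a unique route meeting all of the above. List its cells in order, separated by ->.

Moves only go right or down, so the column and row indices never decrease.
Route from a1: 4× right (reaching e1), 2× down (reaching e3) — 6 moves in all.
Check: all required cells visited.

a1 -> b1 -> c1 -> d1 -> e1 -> e2 -> e3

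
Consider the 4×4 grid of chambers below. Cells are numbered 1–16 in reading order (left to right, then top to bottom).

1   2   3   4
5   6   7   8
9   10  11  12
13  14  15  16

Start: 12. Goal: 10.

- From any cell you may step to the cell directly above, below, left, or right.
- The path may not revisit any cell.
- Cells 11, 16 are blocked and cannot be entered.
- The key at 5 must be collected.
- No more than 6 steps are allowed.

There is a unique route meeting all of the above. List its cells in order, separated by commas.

Any route must reach 5 and still end at 10 within 6 moves, so the order of the required stops is forced.
Route from 12: up to 8, 3× left (reaching 5), down to 9, right to 10 — 6 moves in all.
Check: all required cells visited; 6 ≤ 6 moves.

12, 8, 7, 6, 5, 9, 10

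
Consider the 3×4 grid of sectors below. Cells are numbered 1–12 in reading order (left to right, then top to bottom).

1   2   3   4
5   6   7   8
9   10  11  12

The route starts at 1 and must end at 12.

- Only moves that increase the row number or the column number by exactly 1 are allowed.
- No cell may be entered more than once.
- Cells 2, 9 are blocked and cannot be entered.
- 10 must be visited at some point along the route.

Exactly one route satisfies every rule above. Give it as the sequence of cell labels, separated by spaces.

1 5 6 10 11 12

Moves only go right or down, so the column and row indices never decrease.
Route from 1: down 1 to 5, right 1 to 6, down 1 to 10, right 2 to 12 — 5 moves in all.
Check: all required cells visited.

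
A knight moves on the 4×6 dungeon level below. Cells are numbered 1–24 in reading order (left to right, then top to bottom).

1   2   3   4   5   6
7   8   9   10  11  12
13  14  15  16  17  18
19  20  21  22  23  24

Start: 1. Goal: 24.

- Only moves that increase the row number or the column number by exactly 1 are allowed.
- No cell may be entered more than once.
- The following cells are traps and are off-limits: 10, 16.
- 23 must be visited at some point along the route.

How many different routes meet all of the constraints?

11

A right/down-only route from 1 to 24 makes exactly 3 down-moves and 5 right-moves in some order.
With no other constraints that would be C(8,3) = 56 routes.
Split at 23 and multiply the segment counts (each segment already excludes blocked cells): 1→23: 11; 23→24: 1; product = 11.
That gives 11 routes.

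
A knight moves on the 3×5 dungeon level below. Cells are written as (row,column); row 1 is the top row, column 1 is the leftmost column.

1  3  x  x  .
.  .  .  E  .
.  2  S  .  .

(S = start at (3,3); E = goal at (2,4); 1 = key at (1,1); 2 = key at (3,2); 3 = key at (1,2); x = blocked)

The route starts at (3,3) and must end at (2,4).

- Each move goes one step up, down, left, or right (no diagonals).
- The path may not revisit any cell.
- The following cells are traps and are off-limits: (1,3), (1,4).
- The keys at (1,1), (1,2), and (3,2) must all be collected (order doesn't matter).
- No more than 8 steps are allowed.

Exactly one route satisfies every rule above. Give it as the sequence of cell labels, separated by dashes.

(3,3) - (3,2) - (3,1) - (2,1) - (1,1) - (1,2) - (2,2) - (2,3) - (2,4)

The 8-move cap with required stops at (1,1), (1,2), (3,2) leaves no slack for detours.
Route from (3,3): 2× left (reaching (3,1)), 2× up (reaching (1,1)), right to (1,2), down to (2,2), 2× right (reaching (2,4)) — 8 moves in all.
Check: all required cells visited; 8 ≤ 8 moves.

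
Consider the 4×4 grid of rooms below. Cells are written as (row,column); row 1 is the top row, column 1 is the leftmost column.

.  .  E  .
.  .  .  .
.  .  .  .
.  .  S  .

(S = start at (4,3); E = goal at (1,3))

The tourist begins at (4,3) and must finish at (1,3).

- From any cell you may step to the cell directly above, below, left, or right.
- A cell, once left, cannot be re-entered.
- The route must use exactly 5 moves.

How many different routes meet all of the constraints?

Need simple routes of exactly 5 moves from (4,3) to (1,3) (Manhattan distance 3, so 1 moves are spent on a detour and 1 undoing it).
Branch systematically from the start, pruning whenever the remaining move budget drops below the Manhattan distance to (1,3) or differs from it in parity. Grouping the completions by first move — via (3,3): 6; via (4,2): 3; via (4,4): 3 — and summing: 6 + 3 + 3 = 12.
That gives 12 routes.

12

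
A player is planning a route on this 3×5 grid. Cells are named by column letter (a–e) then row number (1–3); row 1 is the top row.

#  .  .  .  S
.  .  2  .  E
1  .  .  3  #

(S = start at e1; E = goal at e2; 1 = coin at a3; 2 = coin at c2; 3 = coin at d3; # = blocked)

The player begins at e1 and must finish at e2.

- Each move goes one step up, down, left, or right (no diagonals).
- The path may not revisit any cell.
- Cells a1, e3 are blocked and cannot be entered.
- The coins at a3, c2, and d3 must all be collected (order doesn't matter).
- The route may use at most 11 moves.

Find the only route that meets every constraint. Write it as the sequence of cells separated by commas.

The 11-move cap with required stops at a3, c2, d3 leaves no slack for detours.
Route from e1: 2× left (reaching c1), down to c2, 2× left (reaching a2), down to a3, 3× right (reaching d3), up to d2, right to e2 — 11 moves in all.
Check: all required cells visited; 11 ≤ 11 moves.

e1, d1, c1, c2, b2, a2, a3, b3, c3, d3, d2, e2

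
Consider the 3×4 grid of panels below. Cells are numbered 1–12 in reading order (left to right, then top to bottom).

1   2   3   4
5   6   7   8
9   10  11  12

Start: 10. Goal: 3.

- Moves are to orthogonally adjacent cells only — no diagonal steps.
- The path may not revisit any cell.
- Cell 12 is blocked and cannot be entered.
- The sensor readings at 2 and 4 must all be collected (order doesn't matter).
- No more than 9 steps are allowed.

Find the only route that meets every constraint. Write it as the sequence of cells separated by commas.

The budget equals the shortest possible length, so every move has to be on a shortest route through the required cells.
Route from 10: left 1 to 9, up 2 to 1, right 1 to 2, down 1 to 6, right 2 to 8, up 1 to 4, left 1 to 3 — 9 moves in all.
Check: all required cells visited; 9 ≤ 9 moves.

10, 9, 5, 1, 2, 6, 7, 8, 4, 3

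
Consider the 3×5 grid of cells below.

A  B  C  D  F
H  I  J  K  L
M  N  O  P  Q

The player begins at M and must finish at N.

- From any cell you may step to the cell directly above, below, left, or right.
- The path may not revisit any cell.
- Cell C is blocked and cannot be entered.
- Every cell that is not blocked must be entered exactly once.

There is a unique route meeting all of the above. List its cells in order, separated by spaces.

M H A B I J K D F L Q P O N

Need to visit all 14 open cells exactly once, starting at M and ending at N.
Route from M: up 2 to A, right 1 to B, down 1 to I, right 2 to K, up 1 to D, right 1 to F, down 2 to Q, left 3 to N — 13 moves in all.
Check: all 14 open cells covered.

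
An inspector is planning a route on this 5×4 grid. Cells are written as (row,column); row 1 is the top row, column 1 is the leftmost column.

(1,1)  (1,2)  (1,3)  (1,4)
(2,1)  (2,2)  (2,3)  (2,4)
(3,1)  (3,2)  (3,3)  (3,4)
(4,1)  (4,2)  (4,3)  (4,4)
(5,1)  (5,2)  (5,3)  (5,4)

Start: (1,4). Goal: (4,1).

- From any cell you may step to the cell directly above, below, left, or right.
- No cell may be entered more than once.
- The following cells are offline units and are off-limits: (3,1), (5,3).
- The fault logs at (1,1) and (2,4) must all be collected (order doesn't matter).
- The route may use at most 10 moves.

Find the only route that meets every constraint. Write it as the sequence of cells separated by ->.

Any route must reach (1,1) and (2,4) and still end at (4,1) within 10 moves, so the order of the required stops is forced.
Route from (1,4): down to (2,4), left to (2,3), up to (1,3), 2× left (reaching (1,1)), down to (2,1), right to (2,2), 2× down (reaching (4,2)), left to (4,1) — 10 moves in all.
Check: all required cells visited; 10 ≤ 10 moves.

(1,4) -> (2,4) -> (2,3) -> (1,3) -> (1,2) -> (1,1) -> (2,1) -> (2,2) -> (3,2) -> (4,2) -> (4,1)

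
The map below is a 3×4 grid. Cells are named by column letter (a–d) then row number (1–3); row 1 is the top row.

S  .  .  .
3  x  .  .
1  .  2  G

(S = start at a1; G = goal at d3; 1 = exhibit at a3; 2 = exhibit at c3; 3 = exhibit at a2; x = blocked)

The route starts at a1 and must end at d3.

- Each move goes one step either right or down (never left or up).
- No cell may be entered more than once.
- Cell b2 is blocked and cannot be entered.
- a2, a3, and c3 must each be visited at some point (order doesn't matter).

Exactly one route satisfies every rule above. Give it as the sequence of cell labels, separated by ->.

Moves only go right or down, so the column and row indices never decrease.
Route from a1: down 2 to a3, right 3 to d3 — 5 moves in all.
Check: all required cells visited.

a1 -> a2 -> a3 -> b3 -> c3 -> d3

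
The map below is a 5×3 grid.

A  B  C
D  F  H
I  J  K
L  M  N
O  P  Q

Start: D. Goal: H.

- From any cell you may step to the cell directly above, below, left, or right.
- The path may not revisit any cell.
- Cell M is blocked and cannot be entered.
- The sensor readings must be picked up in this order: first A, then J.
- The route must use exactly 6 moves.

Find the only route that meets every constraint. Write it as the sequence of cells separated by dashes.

D - A - B - F - J - K - H

The waypoints must appear in the order A, J, with no cell reused.
Route from D: up to A, right to B, 2× down (reaching J), right to K, up to H — 6 moves in all.
Check: order respected (A at step 1, J at step 4); 6 moves as required.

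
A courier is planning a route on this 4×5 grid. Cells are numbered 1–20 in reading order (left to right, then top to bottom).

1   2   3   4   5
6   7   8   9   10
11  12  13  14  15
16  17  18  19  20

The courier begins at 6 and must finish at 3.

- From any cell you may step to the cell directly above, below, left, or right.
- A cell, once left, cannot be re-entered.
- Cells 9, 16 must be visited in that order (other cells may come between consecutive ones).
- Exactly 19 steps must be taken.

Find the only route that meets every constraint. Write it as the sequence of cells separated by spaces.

The waypoints must appear in the order 9, 16, with no cell reused.
Route from 6: up to 1, right to 2, down to 7, 2× right (reaching 9), down to 14, 3× left (reaching 11), down to 16, 4× right (reaching 20), 3× up (reaching 5), 2× left (reaching 3) — 19 moves in all.
Check: order respected (9 at step 5, 16 at step 10); 19 moves as required.

6 1 2 7 8 9 14 13 12 11 16 17 18 19 20 15 10 5 4 3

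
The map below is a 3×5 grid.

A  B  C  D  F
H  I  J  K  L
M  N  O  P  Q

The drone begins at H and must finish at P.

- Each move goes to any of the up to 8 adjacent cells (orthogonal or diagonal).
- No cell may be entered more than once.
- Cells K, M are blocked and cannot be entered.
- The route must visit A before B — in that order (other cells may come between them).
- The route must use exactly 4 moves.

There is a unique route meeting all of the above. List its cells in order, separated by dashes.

H - A - B - J - P

The waypoints must appear in the order A, B, with no cell reused.
Route from H: up to A, right to B, 2× down-right (reaching P) — 4 moves in all.
Check: order respected (A at step 1, B at step 2); 4 moves as required.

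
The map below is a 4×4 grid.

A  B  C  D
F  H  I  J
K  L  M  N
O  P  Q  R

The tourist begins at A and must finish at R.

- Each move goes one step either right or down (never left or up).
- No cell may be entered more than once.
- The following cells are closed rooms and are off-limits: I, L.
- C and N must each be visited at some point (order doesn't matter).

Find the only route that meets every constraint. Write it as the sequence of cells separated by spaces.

Moves only go right or down, so the column and row indices never decrease.
Route from A: 3× right (reaching D), 3× down (reaching R) — 6 moves in all.
Check: all required cells visited.

A B C D J N R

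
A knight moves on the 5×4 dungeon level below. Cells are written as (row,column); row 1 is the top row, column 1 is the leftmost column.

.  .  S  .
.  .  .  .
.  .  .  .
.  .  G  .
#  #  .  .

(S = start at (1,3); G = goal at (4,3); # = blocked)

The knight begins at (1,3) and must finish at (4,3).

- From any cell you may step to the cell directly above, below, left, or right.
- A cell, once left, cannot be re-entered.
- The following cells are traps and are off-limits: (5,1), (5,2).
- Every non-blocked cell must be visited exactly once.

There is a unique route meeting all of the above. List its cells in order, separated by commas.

(1,3), (1,4), (2,4), (2,3), (2,2), (1,2), (1,1), (2,1), (3,1), (4,1), (4,2), (3,2), (3,3), (3,4), (4,4), (5,4), (5,3), (4,3)

Need to visit all 18 open cells exactly once, starting at (1,3) and ending at (4,3).
Cell (5,4) has only two open neighbours ((4,4) and (5,3)), so the path must pass straight through it: one of those is the cell it's entered from and the other is where it exits.
Route from (1,3): right 1 to (1,4), down 1 to (2,4), left 2 to (2,2), up 1 to (1,2), left 1 to (1,1), down 3 to (4,1), right 1 to (4,2), up 1 to (3,2), right 2 to (3,4), down 2 to (5,4), left 1 to (5,3), up 1 to (4,3) — 17 moves in all.
Check: all 18 open cells covered.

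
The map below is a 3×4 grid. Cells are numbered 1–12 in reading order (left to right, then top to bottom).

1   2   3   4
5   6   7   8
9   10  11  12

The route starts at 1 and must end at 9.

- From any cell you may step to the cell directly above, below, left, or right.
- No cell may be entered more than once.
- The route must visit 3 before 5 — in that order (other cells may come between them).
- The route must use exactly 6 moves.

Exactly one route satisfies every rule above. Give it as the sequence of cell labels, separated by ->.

The waypoints must appear in the order 3, 5, with no cell reused.
Route from 1: right 2 to 3, down 1 to 7, left 2 to 5, down 1 to 9 — 6 moves in all.
Check: order respected (3 at step 2, 5 at step 5); 6 moves as required.

1 -> 2 -> 3 -> 7 -> 6 -> 5 -> 9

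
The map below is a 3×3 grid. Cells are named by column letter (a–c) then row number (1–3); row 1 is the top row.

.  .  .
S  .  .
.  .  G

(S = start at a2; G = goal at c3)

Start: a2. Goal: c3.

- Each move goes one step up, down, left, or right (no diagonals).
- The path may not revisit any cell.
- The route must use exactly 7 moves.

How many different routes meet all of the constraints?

2

Need simple routes of exactly 7 moves from a2 to c3 (Manhattan distance 3, so 2 moves are spent on a detour and 2 undoing it).
Enumerating: a2 a1 b1 c1 c2 b2 b3 c3 | a2 a3 b3 b2 b1 c1 c2 c3.
That gives 2 routes.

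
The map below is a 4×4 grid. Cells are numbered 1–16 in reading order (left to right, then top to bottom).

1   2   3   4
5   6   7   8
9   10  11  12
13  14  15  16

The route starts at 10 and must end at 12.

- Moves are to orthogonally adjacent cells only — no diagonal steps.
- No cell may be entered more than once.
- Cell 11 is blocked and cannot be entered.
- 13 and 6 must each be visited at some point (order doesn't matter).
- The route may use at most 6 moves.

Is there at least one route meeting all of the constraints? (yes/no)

Even ignoring the no-revisit rule, getting from 10 to 12, taking the cheapest ordering 10 → 6 → 13 → 12 needs at least 1 + 3 + 4 = 8 moves (Manhattan distance per leg), which exceeds the 6-move limit.

no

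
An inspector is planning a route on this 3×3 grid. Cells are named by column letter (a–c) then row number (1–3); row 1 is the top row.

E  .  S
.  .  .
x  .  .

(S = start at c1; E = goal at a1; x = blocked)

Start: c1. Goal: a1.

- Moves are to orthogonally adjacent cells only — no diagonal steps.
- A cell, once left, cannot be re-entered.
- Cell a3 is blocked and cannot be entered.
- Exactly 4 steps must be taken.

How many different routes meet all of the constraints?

Need simple routes of exactly 4 moves from c1 to a1 (Manhattan distance 2, so 1 moves are spent on a detour and 1 undoing it).
Enumerating: c1 c2 b2 b1 a1 | c1 c2 b2 a2 a1 | c1 b1 b2 a2 a1.
That gives 3 routes.

3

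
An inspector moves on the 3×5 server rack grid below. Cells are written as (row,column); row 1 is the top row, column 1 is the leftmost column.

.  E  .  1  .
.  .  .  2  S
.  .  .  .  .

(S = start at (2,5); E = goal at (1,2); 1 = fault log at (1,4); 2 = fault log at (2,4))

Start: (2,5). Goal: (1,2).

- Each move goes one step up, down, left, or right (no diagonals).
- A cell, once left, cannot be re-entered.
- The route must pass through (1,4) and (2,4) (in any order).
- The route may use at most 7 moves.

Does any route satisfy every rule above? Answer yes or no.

yes

One route that works: (2,5) → (2,4) → (1,4) → (1,3) → (1,2).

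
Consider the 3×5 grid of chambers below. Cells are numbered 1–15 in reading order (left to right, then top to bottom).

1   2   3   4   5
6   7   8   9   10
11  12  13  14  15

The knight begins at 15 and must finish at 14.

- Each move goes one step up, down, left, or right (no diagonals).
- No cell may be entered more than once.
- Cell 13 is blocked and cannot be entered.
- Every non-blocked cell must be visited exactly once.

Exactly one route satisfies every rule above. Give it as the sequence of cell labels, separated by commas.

15, 10, 5, 4, 3, 2, 1, 6, 11, 12, 7, 8, 9, 14

Need to visit all 14 open cells exactly once, starting at 15 and ending at 14.
Cell 1 has only two open neighbours (6 and 2), so the path must pass straight through it: one of those is the cell it's entered from and the other is where it exits.
Route from 15: up 2 to 5, left 4 to 1, down 2 to 11, right 1 to 12, up 1 to 7, right 2 to 9, down 1 to 14 — 13 moves in all.
Check: all 14 open cells covered.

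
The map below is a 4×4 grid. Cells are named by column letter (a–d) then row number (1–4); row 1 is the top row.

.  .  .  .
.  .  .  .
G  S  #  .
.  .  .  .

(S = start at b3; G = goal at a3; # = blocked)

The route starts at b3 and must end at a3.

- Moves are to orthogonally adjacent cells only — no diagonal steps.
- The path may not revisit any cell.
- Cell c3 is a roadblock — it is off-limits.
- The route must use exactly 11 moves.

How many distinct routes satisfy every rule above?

Need simple routes of exactly 11 moves from b3 to a3 (Manhattan distance 1, so 5 moves are spent on a detour and 5 undoing it).
Branch systematically from the start, pruning whenever the remaining move budget drops below the Manhattan distance to a3 or differs from it in parity. Grouping the completions by first move — via b2: 3; via b4: 6 (no valid completion starts via a3) — and summing: 3 + 6 = 9.
That gives 9 routes.

9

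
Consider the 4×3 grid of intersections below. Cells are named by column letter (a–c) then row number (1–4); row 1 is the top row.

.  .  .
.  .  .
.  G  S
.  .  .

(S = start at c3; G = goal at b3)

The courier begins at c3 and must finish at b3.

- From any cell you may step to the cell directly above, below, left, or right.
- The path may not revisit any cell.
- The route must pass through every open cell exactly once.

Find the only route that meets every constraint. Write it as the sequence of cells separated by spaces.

c3 c4 b4 a4 a3 a2 a1 b1 c1 c2 b2 b3

Need to visit all 12 open cells exactly once, starting at c3 and ending at b3.
Cell c1 has only two open neighbours (c2 and b1), so the path must pass straight through it: one of those is the cell it's entered from and the other is where it exits.
Route from c3: down 1 to c4, left 2 to a4, up 3 to a1, right 2 to c1, down 1 to c2, left 1 to b2, down 1 to b3 — 11 moves in all.
Check: all 12 open cells covered.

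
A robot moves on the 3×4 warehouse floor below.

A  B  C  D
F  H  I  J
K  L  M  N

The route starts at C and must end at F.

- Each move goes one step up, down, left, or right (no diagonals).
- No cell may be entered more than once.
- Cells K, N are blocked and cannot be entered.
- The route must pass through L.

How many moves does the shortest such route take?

5

Any route passes through L somewhere between C and F. Summing Manhattan distances along the two legs (C → L → F) gives a lower bound of 3 + 2 = 5 moves.
A route of 5 moves achieves this: C → I → M → L → H → F.
Since 5 matches the lower bound, it is optimal.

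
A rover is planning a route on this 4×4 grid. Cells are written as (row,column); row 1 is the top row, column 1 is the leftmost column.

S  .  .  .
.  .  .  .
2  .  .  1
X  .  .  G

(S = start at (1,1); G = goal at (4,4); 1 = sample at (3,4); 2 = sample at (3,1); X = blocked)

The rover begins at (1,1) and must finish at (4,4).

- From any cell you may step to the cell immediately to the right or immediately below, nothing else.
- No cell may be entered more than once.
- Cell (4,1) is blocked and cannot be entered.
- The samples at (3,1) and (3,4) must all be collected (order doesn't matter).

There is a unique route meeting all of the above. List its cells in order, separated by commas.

Moves only go right or down, so the column and row indices never decrease.
Route from (1,1): 2× down (reaching (3,1)), 3× right (reaching (3,4)), down to (4,4) — 6 moves in all.
Check: all required cells visited.

(1,1), (2,1), (3,1), (3,2), (3,3), (3,4), (4,4)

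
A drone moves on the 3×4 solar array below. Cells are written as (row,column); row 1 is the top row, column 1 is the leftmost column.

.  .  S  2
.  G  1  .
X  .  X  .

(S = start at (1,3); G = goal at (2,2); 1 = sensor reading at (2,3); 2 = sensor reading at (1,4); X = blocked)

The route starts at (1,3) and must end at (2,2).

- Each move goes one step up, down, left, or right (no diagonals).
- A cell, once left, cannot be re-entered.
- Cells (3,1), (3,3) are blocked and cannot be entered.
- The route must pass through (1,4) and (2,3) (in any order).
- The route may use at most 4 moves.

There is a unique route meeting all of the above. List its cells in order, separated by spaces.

(1,3) (1,4) (2,4) (2,3) (2,2)

The budget equals the shortest possible length, so every move has to be on a shortest route through the required cells.
Route from (1,3): right 1 to (1,4), down 1 to (2,4), left 2 to (2,2) — 4 moves in all.
Check: all required cells visited; 4 ≤ 4 moves.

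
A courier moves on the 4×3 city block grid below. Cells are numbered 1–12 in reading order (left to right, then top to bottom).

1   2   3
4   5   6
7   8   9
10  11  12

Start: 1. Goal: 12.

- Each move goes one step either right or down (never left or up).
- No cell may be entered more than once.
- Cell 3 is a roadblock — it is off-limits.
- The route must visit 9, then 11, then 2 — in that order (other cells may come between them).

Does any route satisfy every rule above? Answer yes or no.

no

11 lies to the left of 9, so going from 9 to 11 would need a leftward move — but moves only go right/down, so 9 cannot be visited before 11.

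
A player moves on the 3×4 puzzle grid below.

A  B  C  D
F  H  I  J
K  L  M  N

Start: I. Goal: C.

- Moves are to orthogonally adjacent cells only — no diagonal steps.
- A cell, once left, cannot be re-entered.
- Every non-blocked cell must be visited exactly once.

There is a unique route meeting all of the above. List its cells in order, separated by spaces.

I H B A F K L M N J D C

Need to visit all 12 open cells exactly once, starting at I and ending at C.
Cell D has only two open neighbours (J and C), so the path must pass straight through it: one of those is the cell it's entered from and the other is where it exits.
Route from I: left to H, up to B, left to A, 2× down (reaching K), 3× right (reaching N), 2× up (reaching D), left to C — 11 moves in all.
Check: all 12 open cells covered.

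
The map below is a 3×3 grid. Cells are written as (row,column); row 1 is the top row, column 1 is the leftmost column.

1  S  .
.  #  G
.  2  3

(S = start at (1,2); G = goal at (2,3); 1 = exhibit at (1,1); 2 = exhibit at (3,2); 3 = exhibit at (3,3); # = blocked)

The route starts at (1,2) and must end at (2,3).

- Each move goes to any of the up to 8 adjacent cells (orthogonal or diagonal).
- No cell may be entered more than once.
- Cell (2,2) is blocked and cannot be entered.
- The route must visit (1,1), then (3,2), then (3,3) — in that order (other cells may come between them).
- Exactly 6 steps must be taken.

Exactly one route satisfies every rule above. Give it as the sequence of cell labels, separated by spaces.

(1,2) (1,1) (2,1) (3,1) (3,2) (3,3) (2,3)

The waypoints must appear in the order (1,1), (3,2), (3,3), with no cell reused.
Route from (1,2): left 1 to (1,1), down 2 to (3,1), right 2 to (3,3), up 1 to (2,3) — 6 moves in all.
Check: order respected (1 at step 1, 2 at step 4, 3 at step 5); 6 moves as required.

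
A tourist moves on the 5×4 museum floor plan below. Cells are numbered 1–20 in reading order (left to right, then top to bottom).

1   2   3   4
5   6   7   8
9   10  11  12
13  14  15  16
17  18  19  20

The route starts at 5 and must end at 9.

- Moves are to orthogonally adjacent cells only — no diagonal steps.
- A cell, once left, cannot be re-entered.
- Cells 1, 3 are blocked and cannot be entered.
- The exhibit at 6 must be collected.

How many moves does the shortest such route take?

Any route passes through 6 somewhere between 5 and 9. Summing Manhattan distances along the two legs (5 → 6 → 9) gives a lower bound of 1 + 2 = 3 moves.
A route of 3 moves achieves this: 5 → 6 → 10 → 9.
Since 3 matches the lower bound, it is optimal.

3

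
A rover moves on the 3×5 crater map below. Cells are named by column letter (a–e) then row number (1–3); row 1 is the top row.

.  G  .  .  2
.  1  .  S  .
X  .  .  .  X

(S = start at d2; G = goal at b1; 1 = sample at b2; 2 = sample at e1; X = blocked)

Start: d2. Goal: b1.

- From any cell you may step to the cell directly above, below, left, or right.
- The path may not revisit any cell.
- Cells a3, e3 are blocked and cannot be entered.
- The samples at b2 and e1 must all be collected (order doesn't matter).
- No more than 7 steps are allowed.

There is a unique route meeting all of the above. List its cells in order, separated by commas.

d2, e2, e1, d1, c1, c2, b2, b1

Any route must reach b2 and e1 and still end at b1 within 7 moves, so the order of the required stops is forced.
Route from d2: right 1 to e2, up 1 to e1, left 2 to c1, down 1 to c2, left 1 to b2, up 1 to b1 — 7 moves in all.
Check: all required cells visited; 7 ≤ 7 moves.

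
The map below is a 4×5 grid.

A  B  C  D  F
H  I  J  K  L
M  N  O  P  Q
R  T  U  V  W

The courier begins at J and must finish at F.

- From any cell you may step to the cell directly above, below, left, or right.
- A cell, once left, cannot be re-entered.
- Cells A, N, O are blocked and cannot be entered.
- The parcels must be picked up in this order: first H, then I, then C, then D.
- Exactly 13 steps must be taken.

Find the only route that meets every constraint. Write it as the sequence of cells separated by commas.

The waypoints must appear in the order H, I, C, D, with no cell reused.
Route from J: right 1 to K, down 2 to V, left 3 to R, up 2 to H, right 1 to I, up 1 to B, right 3 to F — 13 moves in all.
Check: order respected (H at step 8, I at step 9, C at step 11, D at step 12); 13 moves as required.

J, K, P, V, U, T, R, M, H, I, B, C, D, F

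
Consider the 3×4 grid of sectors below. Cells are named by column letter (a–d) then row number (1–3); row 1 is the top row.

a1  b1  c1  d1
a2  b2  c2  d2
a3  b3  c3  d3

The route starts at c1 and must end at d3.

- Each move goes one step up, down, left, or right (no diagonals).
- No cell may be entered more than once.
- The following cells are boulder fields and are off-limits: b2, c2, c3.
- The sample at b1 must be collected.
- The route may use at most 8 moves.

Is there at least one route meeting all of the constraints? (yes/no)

no

Every way from b1 onward to d3 runs back through c1, which the route has already used — so it cannot be completed without a revisit.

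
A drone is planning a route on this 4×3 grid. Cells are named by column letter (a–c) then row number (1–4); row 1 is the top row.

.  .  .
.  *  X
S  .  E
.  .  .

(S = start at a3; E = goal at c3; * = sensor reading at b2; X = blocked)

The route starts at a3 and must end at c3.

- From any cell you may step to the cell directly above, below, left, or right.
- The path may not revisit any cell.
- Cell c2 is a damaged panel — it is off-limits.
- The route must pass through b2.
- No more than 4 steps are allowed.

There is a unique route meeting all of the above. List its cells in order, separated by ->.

The 4-move cap with required stops at b2 leaves no slack for detours.
Route from a3: up to a2, right to b2, down to b3, right to c3 — 4 moves in all.
Check: all required cells visited; 4 ≤ 4 moves.

a3 -> a2 -> b2 -> b3 -> c3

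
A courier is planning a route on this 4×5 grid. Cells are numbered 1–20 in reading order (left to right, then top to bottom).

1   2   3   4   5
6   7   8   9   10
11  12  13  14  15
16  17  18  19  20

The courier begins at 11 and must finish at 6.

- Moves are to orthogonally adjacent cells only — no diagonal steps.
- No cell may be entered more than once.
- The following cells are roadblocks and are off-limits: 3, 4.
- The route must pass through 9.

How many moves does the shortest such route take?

Any route passes through 9 somewhere between 11 and 6. Summing Manhattan distances along the two legs (11 → 9 → 6) gives a lower bound of 4 + 3 = 7 moves.
A route of 7 moves achieves this: 11 → 12 → 13 → 14 → 9 → 8 → 7 → 6.
Since 7 matches the lower bound, it is optimal.

7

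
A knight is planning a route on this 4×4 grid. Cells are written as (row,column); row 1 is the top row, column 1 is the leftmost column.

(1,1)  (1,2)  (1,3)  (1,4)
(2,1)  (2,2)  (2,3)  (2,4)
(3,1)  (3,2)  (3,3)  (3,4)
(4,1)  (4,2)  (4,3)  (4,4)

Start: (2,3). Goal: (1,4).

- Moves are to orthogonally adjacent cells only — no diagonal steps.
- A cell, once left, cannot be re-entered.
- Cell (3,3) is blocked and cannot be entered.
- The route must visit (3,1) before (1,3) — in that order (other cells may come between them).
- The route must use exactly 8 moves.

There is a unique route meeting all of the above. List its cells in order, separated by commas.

The waypoints must appear in the order (3,1), (1,3), with no cell reused.
Route from (2,3): left 1 to (2,2), down 1 to (3,2), left 1 to (3,1), up 2 to (1,1), right 3 to (1,4) — 8 moves in all.
Check: order respected ((3,1) at step 3, (1,3) at step 7); 8 moves as required.

(2,3), (2,2), (3,2), (3,1), (2,1), (1,1), (1,2), (1,3), (1,4)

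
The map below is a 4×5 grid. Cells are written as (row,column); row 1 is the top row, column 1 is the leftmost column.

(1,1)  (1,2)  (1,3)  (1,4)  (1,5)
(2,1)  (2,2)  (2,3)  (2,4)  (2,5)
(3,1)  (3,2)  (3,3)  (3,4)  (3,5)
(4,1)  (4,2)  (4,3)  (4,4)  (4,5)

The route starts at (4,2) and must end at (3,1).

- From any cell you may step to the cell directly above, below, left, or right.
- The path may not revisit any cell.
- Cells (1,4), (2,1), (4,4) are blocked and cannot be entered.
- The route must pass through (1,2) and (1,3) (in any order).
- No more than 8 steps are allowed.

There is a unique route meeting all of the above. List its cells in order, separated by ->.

The budget equals the shortest possible length, so every move has to be on a shortest route through the required cells.
Route from (4,2): right 1 to (4,3), up 3 to (1,3), left 1 to (1,2), down 2 to (3,2), left 1 to (3,1) — 8 moves in all.
Check: all required cells visited; 8 ≤ 8 moves.

(4,2) -> (4,3) -> (3,3) -> (2,3) -> (1,3) -> (1,2) -> (2,2) -> (3,2) -> (3,1)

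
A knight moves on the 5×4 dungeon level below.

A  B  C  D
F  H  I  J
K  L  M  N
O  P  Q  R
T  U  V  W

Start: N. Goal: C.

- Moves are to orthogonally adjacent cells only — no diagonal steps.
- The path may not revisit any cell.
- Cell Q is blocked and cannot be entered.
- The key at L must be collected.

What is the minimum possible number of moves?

Any route passes through L somewhere between N and C. Summing Manhattan distances along the two legs (N → L → C) gives a lower bound of 2 + 3 = 5 moves.
A route of 5 moves achieves this: N → M → L → H → B → C.
Since 5 matches the lower bound, it is optimal.

5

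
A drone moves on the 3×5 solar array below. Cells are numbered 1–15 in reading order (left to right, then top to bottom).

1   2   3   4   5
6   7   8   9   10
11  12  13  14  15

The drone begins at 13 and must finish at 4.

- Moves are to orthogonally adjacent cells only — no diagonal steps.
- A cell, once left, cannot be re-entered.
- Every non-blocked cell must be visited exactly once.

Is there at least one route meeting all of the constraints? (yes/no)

Colour the cells like a checkerboard: each orthogonal step flips colour, so a Hamiltonian route alternates colours. Here there are 8 cells of one colour and 7 of the other, with start on the opposite colour to the goal — the counts and endpoints can't be arranged into an alternating sequence of length 15, so no Hamiltonian route exists.

no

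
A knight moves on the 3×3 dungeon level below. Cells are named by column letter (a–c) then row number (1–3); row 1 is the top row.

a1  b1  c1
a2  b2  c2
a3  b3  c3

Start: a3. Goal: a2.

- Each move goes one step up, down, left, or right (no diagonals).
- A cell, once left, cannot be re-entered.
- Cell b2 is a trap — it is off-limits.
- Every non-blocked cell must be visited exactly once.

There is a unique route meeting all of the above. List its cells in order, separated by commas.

a3, b3, c3, c2, c1, b1, a1, a2

Need to visit all 8 open cells exactly once, starting at a3 and ending at a2.
Route from a3: 2× right (reaching c3), 2× up (reaching c1), 2× left (reaching a1), down to a2 — 7 moves in all.
Check: all 8 open cells covered.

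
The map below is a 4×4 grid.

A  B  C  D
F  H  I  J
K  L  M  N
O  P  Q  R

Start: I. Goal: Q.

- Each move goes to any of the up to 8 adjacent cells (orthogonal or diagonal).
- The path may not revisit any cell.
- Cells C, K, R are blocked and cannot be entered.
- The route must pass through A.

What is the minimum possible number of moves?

5

Any route passes through A somewhere between I and Q. Summing Chebyshev distances along the two legs (I → A → Q) gives a lower bound of 2 + 3 = 5 moves.
A route of 5 moves achieves this: I → B → A → F → L → Q.
Since 5 matches the lower bound, it is optimal.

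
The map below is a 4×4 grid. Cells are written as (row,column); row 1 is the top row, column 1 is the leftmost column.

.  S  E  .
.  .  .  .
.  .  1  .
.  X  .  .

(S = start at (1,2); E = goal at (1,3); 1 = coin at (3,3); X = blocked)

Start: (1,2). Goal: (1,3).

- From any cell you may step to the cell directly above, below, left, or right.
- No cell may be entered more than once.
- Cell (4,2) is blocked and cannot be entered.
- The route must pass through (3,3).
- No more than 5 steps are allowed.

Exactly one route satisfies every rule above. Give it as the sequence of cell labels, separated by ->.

(1,2) -> (2,2) -> (3,2) -> (3,3) -> (2,3) -> (1,3)

The 5-move cap with required stops at (3,3) leaves no slack for detours.
Route from (1,2): 2× down (reaching (3,2)), right to (3,3), 2× up (reaching (1,3)) — 5 moves in all.
Check: all required cells visited; 5 ≤ 5 moves.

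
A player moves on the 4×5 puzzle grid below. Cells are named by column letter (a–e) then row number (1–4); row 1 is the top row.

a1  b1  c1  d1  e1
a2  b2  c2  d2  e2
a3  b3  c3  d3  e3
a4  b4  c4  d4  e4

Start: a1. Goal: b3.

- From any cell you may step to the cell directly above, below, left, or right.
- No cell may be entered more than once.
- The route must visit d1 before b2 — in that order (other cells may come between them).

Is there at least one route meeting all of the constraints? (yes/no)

yes

One route that works: a1 → b1 → c1 → d1 → d2 → c2 → b2 → b3.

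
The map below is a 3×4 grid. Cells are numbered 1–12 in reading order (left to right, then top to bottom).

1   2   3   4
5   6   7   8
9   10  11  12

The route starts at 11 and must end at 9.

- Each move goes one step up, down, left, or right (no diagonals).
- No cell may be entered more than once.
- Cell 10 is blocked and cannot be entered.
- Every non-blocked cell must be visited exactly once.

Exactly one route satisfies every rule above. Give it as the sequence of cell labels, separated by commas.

11, 12, 8, 4, 3, 7, 6, 2, 1, 5, 9

Need to visit all 11 open cells exactly once, starting at 11 and ending at 9.
Cell 12 has only two open neighbours (8 and 11), so the path must pass straight through it: one of those is the cell it's entered from and the other is where it exits.
Route from 11: right to 12, 2× up (reaching 4), left to 3, down to 7, left to 6, up to 2, left to 1, 2× down (reaching 9) — 10 moves in all.
Check: all 11 open cells covered.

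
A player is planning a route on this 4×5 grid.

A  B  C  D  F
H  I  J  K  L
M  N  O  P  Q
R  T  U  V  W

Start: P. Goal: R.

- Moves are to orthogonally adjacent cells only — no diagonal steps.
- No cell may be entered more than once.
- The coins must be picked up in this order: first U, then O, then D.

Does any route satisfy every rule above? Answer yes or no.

yes

One route that works: P → V → U → O → J → K → D → C → B → I → N → T → R.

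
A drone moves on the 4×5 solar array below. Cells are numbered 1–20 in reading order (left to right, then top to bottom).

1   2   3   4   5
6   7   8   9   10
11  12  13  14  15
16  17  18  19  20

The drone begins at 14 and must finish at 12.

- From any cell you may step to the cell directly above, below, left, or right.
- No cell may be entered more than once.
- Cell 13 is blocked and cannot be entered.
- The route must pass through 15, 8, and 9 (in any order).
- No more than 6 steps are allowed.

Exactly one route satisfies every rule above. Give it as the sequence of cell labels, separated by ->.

14 -> 15 -> 10 -> 9 -> 8 -> 7 -> 12

Any route must reach 15, 8, and 9 and still end at 12 within 6 moves, so the order of the required stops is forced.
Route from 14: right to 15, up to 10, 3× left (reaching 7), down to 12 — 6 moves in all.
Check: all required cells visited; 6 ≤ 6 moves.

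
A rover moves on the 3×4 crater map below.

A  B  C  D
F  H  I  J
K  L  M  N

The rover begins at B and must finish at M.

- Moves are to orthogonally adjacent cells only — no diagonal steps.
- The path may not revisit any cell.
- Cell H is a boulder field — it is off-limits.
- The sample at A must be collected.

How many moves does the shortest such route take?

Any route passes through A somewhere between B and M. Summing Manhattan distances along the two legs (B → A → M) gives a lower bound of 1 + 4 = 5 moves.
A route of 5 moves achieves this: B → A → F → K → L → M.
Since 5 matches the lower bound, it is optimal.

5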